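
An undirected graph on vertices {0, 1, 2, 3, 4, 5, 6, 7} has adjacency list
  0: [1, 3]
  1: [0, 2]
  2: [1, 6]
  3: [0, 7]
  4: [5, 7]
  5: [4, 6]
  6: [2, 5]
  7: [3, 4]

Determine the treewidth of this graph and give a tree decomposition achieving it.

Treewidth 2.
One such decomposition:
Bags: B1 = {1, 2, 6}  B2 = {0, 1, 6}  B3 = {0, 3, 6}  B4 = {3, 6, 7}  B5 = {4, 6, 7}  B6 = {4, 5, 6}
Tree: B1–B2, B2–B3, B3–B4, B4–B5, B5–B6

Each bag holds 3 vertices, so the decomposition has width 2, which upper-bounds the treewidth. Since 6–2–1–0–3–7–4–5–6 is a cycle in G, G is not acyclic. Forests are exactly the graphs of treewidth ≤ 1, so tw(G) ≥ 2. Combining the bounds, tw(G) = 2.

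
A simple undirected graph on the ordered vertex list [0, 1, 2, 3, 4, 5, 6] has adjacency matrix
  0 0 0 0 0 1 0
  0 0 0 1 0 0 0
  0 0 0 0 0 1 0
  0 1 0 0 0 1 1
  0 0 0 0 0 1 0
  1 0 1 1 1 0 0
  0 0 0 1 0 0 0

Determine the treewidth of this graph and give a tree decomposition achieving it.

Treewidth 1.
One optimal decomposition is:
Bags: B1 = {3, 5}  B2 = {2, 5}  B3 = {3, 6}  B4 = {4, 5}  B5 = {1, 3}  B6 = {0, 5}
Tree: B1–B2, B1–B3, B1–B4, B1–B5, B1–B6

Each bag holds 2 vertices, so the decomposition has width 1, which upper-bounds the treewidth. Since G has at least one edge (e.g. 5–3), it is not an edgeless graph, so tw(G) ≥ 1. The upper and lower bounds meet at 1, so that is the treewidth.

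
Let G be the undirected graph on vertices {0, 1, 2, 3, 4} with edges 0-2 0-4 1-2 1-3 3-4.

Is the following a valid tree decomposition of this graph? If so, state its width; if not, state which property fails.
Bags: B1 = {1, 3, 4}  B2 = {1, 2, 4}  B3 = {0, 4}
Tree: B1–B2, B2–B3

A tree decomposition must satisfy three properties: every vertex lies in some bag; for every edge, both endpoints lie together in some bag; and for every vertex, the bags containing it form a connected subtree. Here edge (2,0) lies in no bag, so the decomposition is invalid.

No — edge (2,0) lies in no bag.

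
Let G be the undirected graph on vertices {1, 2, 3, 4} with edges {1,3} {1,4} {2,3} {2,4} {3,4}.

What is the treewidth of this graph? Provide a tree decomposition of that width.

Each bag holds 3 vertices, so the decomposition has width 2, which upper-bounds the treewidth. Conversely, {1, 3, 4} is a clique of size 3, and the vertices of any clique must share a bag in every tree decomposition; so some bag has ≥ 3 vertices and tw(G) ≥ 2. Hence tw(G) = 2 exactly.

Treewidth 2.
One optimal decomposition is:
Bags: B1 = {1, 3, 4}  B2 = {2, 3, 4}
Tree: B1–B2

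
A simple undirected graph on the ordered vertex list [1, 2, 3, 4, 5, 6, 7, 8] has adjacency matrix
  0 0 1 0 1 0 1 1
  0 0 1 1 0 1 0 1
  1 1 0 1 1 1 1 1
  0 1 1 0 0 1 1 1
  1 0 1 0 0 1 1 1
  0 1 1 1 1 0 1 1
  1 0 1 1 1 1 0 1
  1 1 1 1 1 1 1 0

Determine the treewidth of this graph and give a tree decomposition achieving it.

Treewidth 4.
One optimal decomposition is:
Bags: B1 = {1, 3, 5, 7, 8}  B2 = {3, 5, 6, 7, 8}  B3 = {3, 4, 6, 7, 8}  B4 = {2, 3, 4, 6, 8}
Tree: B1–B2, B2–B3, B3–B4

Each bag holds 5 vertices, so the decomposition has width 4, which upper-bounds the treewidth. For the lower bound, the 5 vertices {1, 3, 5, 7, 8} are pairwise adjacent, and any tree decomposition puts a clique entirely inside one bag — forcing width ≥ 4. Therefore the treewidth is 4.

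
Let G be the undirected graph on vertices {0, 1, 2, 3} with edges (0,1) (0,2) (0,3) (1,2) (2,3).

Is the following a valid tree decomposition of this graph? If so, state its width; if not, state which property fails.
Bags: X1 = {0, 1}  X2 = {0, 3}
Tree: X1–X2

No — vertex 2 appears in no bag.

A tree decomposition must satisfy three properties: every vertex lies in some bag; for every edge, both endpoints lie together in some bag; and for every vertex, the bags containing it form a connected subtree. Here vertex 2 appears in no bag, so the decomposition is invalid.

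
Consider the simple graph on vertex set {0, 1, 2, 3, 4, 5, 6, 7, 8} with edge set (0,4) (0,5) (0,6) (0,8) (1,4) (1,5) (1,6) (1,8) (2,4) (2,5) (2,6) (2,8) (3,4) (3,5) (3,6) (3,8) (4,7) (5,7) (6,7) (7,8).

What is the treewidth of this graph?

4

A width-4 tree decomposition is:
Bags: B1 = {2, 4, 5, 6, 8}  B2 = {0, 4, 5, 6, 8}  B3 = {3, 4, 5, 6, 8}  B4 = {1, 4, 5, 6, 8}  B5 = {4, 5, 6, 7, 8}
Tree: B1–B2, B2–B3, B3–B4, B4–B5
Each bag holds 5 vertices, so the decomposition has width 4, which upper-bounds the treewidth. For the lower bound: the 5 vertex sets {2,8}, {0,5}, {3,4}, {6}, {1} are disjoint, each induces a connected subgraph, and every pair is joined by at least one edge of G. Contracting each set to a single vertex therefore yields K_{5} as a minor, and since treewidth is minor-monotone, tw(G) ≥ tw(K_{5}) = 4. The upper and lower bounds meet at 4, so that is the treewidth.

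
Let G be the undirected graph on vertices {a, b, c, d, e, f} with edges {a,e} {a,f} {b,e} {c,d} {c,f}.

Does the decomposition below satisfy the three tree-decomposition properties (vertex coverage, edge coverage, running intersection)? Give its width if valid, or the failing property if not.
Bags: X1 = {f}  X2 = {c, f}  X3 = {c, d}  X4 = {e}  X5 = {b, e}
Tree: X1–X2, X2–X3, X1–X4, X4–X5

A tree decomposition must satisfy three properties: every vertex lies in some bag; for every edge, both endpoints lie together in some bag; and for every vertex, the bags containing it form a connected subtree. Here vertex a appears in no bag, so the decomposition is invalid.

No — vertex a appears in no bag.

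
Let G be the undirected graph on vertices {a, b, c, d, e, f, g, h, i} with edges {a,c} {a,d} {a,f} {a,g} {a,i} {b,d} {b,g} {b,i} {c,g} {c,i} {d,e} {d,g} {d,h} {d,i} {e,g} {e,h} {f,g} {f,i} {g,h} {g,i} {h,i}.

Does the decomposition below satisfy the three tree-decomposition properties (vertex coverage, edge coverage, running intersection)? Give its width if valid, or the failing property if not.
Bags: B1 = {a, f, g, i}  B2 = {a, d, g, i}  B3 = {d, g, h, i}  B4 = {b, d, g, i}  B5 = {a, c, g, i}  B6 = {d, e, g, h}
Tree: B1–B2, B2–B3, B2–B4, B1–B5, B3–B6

Yes; width 3.

Every vertex of G appears in some bag (union = {a, b, c, d, e, f, g, h, i}); every edge is covered by a bag; and for each vertex v the set of bags containing v is connected in the bag tree. The decomposition is therefore valid. The largest bag has 4 vertices, so the width is 3.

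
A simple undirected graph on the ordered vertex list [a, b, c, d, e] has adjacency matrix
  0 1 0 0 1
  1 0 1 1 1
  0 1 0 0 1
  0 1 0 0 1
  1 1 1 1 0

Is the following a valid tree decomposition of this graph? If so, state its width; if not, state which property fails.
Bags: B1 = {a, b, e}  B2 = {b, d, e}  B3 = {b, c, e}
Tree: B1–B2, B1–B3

Every vertex of G appears in some bag (union = {a, b, c, d, e}); every edge is covered by a bag; and for each vertex v the set of bags containing v is connected in the bag tree. The decomposition is therefore valid. The largest bag has 3 vertices, so the width is 2.

Yes; width 2.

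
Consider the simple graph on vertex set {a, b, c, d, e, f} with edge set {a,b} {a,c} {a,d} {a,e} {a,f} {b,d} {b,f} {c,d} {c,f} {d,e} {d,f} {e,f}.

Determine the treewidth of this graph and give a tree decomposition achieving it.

The largest bag has 4 vertices, giving width 3; this decomposition certifies tw(G) ≤ 3. For the lower bound, the 4 vertices {a, d, e, f} are pairwise adjacent, and any tree decomposition puts a clique entirely inside one bag — forcing width ≥ 3. Combining the bounds, tw(G) = 3.

Treewidth 3.
One such decomposition:
Bags: B1 = {a, c, d, f}  B2 = {a, d, e, f}  B3 = {a, b, d, f}
Tree: B1–B2, B2–B3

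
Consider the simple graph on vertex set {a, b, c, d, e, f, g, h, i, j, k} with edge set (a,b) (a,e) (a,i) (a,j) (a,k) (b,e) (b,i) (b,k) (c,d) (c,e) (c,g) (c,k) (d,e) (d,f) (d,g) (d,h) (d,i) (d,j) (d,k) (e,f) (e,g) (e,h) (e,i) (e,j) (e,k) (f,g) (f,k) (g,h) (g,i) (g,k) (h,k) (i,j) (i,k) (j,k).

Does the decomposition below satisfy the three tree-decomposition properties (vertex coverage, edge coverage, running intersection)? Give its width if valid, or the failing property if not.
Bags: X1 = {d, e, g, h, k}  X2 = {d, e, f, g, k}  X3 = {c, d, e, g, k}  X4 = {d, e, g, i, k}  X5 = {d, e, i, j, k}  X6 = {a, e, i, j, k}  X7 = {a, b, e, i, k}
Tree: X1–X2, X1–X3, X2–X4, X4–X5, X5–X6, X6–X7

Checking the three conditions: (i) the bags cover all of {a, b, c, d, e, f, g, h, i, j, k}; (ii) for each edge, some bag contains both endpoints; (iii) the bags containing any fixed vertex form a subtree. All hold, so the decomposition is valid with width 5 − 1 = 4.

Yes; width 4.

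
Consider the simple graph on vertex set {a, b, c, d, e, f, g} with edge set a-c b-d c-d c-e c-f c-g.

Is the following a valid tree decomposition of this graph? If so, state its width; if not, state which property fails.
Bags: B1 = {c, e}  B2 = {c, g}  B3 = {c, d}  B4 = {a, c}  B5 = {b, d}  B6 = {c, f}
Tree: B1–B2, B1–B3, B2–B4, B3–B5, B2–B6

Vertex coverage: the bags together contain {a, b, c, d, e, f, g}, the full vertex set. Edge coverage: each edge of G has both endpoints in at least one bag. Running intersection: for every vertex, the bags containing it form a connected subtree. All three properties hold, so this is a valid tree decomposition of width max|bag| − 1 = 1, and hence tw(G) ≤ 1.

Yes; width 1.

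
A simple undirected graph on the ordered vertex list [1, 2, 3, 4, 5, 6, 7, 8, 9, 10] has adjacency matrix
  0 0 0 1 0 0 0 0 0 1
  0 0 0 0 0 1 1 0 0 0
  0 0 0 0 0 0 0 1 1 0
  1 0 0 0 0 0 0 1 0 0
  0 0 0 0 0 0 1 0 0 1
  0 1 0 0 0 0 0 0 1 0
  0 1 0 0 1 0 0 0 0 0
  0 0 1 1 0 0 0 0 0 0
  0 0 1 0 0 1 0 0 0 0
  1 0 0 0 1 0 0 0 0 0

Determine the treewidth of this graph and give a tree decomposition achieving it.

Each bag holds 3 vertices, so the decomposition has width 2, which upper-bounds the treewidth. For the lower bound, G contains the cycle 4–8–3–9–6–2–7–5–10–1–4, so G is not a forest; only forests have treewidth ≤ 1, hence tw(G) ≥ 2. Therefore the treewidth is 2.

Treewidth 2.
One such decomposition:
Bags: B1 = {3, 4, 8}  B2 = {3, 4, 9}  B3 = {4, 6, 9}  B4 = {2, 4, 6}  B5 = {2, 4, 7}  B6 = {4, 5, 7}  B7 = {4, 5, 10}  B8 = {1, 4, 10}
Tree: B1–B2, B2–B3, B3–B4, B4–B5, B5–B6, B6–B7, B7–B8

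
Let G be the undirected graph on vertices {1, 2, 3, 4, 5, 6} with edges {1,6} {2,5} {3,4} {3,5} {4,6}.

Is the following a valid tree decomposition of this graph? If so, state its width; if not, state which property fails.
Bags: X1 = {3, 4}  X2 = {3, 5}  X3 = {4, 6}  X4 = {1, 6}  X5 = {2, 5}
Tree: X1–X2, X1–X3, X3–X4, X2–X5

Yes; width 1.

Vertex coverage: the bags together contain {1, 2, 3, 4, 5, 6}, the full vertex set. Edge coverage: each edge of G has both endpoints in at least one bag. Running intersection: for every vertex, the bags containing it form a connected subtree. All three properties hold, so this is a valid tree decomposition of width max|bag| − 1 = 1, and hence tw(G) ≤ 1.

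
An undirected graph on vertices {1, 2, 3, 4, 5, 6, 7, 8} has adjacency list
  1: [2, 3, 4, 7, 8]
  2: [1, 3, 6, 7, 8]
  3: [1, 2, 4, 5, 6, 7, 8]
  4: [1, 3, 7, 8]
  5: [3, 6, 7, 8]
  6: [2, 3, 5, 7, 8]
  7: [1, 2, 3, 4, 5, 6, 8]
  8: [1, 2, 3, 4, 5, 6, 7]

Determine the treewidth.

4

A width-4 tree decomposition is:
Bags: B1 = {2, 3, 6, 7, 8}  B2 = {3, 5, 6, 7, 8}  B3 = {1, 2, 3, 7, 8}  B4 = {1, 3, 4, 7, 8}
Tree: B1–B2, B1–B3, B3–B4
Each bag holds 5 vertices, so the decomposition has width 4, which upper-bounds the treewidth. For the lower bound, the 5 vertices {1, 2, 3, 7, 8} are pairwise adjacent, and any tree decomposition puts a clique entirely inside one bag — forcing width ≥ 4. The upper and lower bounds meet at 4, so that is the treewidth.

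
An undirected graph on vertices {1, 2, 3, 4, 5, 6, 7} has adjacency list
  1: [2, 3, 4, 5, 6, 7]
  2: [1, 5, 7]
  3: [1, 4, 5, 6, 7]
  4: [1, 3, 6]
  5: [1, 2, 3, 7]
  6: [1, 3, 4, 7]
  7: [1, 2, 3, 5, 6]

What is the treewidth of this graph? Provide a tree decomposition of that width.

Every bag has size at most 4, so the width is 4 − 1 = 3 and tw(G) ≤ 3. On the other hand G contains the 4-clique {1, 2, 5, 7}. A clique must lie in a single bag of any decomposition, so no decomposition can have width below 3. Therefore the treewidth is 3.

Treewidth 3.
One optimal decomposition is:
Bags: B1 = {1, 3, 6, 7}  B2 = {1, 3, 5, 7}  B3 = {1, 3, 4, 6}  B4 = {1, 2, 5, 7}
Tree: B1–B2, B1–B3, B2–B4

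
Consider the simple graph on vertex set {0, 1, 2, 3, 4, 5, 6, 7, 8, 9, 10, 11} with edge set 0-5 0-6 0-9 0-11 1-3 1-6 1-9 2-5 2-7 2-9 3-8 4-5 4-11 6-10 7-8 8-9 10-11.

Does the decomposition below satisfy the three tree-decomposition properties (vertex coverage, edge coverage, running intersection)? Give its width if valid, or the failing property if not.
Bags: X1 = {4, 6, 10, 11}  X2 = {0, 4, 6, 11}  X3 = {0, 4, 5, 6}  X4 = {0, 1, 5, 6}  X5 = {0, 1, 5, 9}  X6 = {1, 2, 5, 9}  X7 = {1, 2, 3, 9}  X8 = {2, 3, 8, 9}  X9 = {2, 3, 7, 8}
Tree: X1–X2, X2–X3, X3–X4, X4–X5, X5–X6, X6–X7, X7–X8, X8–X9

Checking the three conditions: (i) the bags cover all of {0, 1, 2, 3, 4, 5, 6, 7, 8, 9, 10, 11}; (ii) for each edge, some bag contains both endpoints; (iii) the bags containing any fixed vertex form a subtree. All hold, so the decomposition is valid with width 4 − 1 = 3.

Yes; width 3.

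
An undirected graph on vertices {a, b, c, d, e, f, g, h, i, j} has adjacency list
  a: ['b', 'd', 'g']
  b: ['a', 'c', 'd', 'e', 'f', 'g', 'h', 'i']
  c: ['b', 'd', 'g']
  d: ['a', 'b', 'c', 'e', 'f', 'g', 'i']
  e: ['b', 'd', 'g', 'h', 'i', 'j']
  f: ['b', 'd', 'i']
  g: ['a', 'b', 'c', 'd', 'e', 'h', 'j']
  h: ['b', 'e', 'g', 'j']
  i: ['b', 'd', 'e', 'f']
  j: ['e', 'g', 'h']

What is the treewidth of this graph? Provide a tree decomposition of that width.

Treewidth 3.
One such decomposition:
Bags: B1 = {b, d, e, i}  B2 = {b, d, e, g}  B3 = {b, d, f, i}  B4 = {a, b, d, g}  B5 = {b, e, g, h}  B6 = {e, g, h, j}  B7 = {b, c, d, g}
Tree: B1–B2, B1–B3, B2–B4, B2–B5, B5–B6, B4–B7

Each bag holds 4 vertices, so the decomposition has width 3, which upper-bounds the treewidth. For the lower bound, the 4 vertices {e, g, h, j} are pairwise adjacent, and any tree decomposition puts a clique entirely inside one bag — forcing width ≥ 3. The upper and lower bounds meet at 3, so that is the treewidth.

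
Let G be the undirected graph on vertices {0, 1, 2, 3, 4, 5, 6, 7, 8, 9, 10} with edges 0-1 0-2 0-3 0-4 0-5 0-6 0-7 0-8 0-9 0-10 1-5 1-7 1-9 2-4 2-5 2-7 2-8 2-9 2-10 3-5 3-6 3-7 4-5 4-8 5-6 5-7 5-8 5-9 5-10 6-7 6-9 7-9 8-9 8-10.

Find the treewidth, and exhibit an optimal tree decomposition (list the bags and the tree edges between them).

Every bag has size at most 5, so the width is 5 − 1 = 4 and tw(G) ≤ 4. Conversely, {0, 1, 5, 7, 9} is a clique of size 5, and the vertices of any clique must share a bag in every tree decomposition; so some bag has ≥ 5 vertices and tw(G) ≥ 4. Combining the bounds, tw(G) = 4.

Treewidth 4.
Bags: B1 = {0, 2, 5, 7, 9}  B2 = {0, 2, 5, 8, 9}  B3 = {0, 5, 6, 7, 9}  B4 = {0, 2, 4, 5, 8}  B5 = {0, 2, 5, 8, 10}  B6 = {0, 1, 5, 7, 9}  B7 = {0, 3, 5, 6, 7}
Tree: B1–B2, B1–B3, B2–B4, B4–B5, B1–B6, B3–B7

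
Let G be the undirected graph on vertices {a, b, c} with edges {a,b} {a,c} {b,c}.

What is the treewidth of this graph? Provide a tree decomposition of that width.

Treewidth 2.
One optimal decomposition is:
Bags: B1 = {a, b, c}
Tree: (single bag)

With just one bag of size 3, the width is 3 − 1 = 2, so tw(G) ≤ 2. For the lower bound, the 3 vertices {a, b, c} are pairwise adjacent, and any tree decomposition puts a clique entirely inside one bag — forcing width ≥ 2. Therefore the treewidth is 2.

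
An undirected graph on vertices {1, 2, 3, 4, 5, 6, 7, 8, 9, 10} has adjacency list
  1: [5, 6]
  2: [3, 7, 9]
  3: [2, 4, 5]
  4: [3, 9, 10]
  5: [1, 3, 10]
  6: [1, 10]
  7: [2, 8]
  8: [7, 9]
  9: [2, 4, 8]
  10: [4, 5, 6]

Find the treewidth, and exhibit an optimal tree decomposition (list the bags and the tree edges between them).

Every bag has size at most 3, so the width is 3 − 1 = 2 and tw(G) ≤ 2. For the lower bound, G contains the cycle 7–8–9–2–7, so G is not a forest; only forests have treewidth ≤ 1, hence tw(G) ≥ 2. The upper and lower bounds meet at 2, so that is the treewidth.

Treewidth 2.
One such decomposition:
Bags: B1 = {2, 7, 8}  B2 = {2, 8, 9}  B3 = {2, 3, 9}  B4 = {3, 4, 9}  B5 = {3, 4, 5}  B6 = {4, 5, 10}  B7 = {1, 5, 10}  B8 = {1, 6, 10}
Tree: B1–B2, B2–B3, B3–B4, B4–B5, B5–B6, B6–B7, B7–B8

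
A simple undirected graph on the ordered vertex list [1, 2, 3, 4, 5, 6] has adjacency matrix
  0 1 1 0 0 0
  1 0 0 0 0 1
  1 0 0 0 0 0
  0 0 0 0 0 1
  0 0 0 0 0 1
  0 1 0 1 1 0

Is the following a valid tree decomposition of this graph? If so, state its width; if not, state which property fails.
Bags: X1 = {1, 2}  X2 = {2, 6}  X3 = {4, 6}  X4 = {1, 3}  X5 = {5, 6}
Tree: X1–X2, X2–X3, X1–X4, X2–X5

Yes; width 1.

Every vertex of G appears in some bag (union = {1, 2, 3, 4, 5, 6}); every edge is covered by a bag; and for each vertex v the set of bags containing v is connected in the bag tree. The decomposition is therefore valid. The largest bag has 2 vertices, so the width is 1.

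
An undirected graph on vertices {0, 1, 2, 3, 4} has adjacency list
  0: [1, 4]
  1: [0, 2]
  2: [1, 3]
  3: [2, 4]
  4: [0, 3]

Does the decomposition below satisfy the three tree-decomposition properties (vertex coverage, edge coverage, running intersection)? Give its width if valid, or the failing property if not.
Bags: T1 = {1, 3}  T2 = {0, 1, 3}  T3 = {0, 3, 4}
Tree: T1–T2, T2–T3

No — vertex 2 appears in no bag.

A tree decomposition must satisfy three properties: every vertex lies in some bag; for every edge, both endpoints lie together in some bag; and for every vertex, the bags containing it form a connected subtree. Here vertex 2 appears in no bag, so the decomposition is invalid.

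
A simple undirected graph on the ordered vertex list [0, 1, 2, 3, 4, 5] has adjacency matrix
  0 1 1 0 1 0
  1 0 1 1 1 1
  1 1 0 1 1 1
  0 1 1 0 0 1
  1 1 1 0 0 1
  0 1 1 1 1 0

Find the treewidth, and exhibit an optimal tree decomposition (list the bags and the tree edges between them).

Treewidth 3.
One such decomposition:
Bags: B1 = {1, 2, 4, 5}  B2 = {0, 1, 2, 4}  B3 = {1, 2, 3, 5}
Tree: B1–B2, B1–B3

Each bag holds 4 vertices, so the decomposition has width 3, which upper-bounds the treewidth. For the lower bound, the 4 vertices {1, 2, 3, 5} are pairwise adjacent, and any tree decomposition puts a clique entirely inside one bag — forcing width ≥ 3. Hence tw(G) = 3 exactly.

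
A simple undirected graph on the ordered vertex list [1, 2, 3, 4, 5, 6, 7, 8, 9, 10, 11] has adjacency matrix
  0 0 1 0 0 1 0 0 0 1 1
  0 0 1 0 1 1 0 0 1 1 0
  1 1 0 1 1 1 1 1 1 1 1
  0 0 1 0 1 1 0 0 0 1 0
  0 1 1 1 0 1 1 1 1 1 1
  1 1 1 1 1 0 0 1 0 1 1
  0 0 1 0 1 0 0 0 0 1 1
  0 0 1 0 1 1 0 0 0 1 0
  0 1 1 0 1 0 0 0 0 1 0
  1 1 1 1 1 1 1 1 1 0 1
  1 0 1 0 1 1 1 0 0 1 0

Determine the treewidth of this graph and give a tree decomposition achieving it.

Treewidth 4.
One optimal decomposition is:
Bags: B1 = {1, 3, 6, 10, 11}  B2 = {3, 5, 6, 10, 11}  B3 = {3, 5, 6, 8, 10}  B4 = {2, 3, 5, 6, 10}  B5 = {2, 3, 5, 9, 10}  B6 = {3, 5, 7, 10, 11}  B7 = {3, 4, 5, 6, 10}
Tree: B1–B2, B2–B3, B3–B4, B4–B5, B2–B6, B2–B7

Every bag has size at most 5, so the width is 5 − 1 = 4 and tw(G) ≤ 4. Conversely, {1, 3, 6, 10, 11} is a clique of size 5, and the vertices of any clique must share a bag in every tree decomposition; so some bag has ≥ 5 vertices and tw(G) ≥ 4. Therefore the treewidth is 4.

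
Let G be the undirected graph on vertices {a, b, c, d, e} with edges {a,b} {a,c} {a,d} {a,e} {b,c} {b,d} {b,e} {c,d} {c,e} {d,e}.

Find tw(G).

A width-4 tree decomposition is:
Bags: B1 = {a, b, c, d, e}
Tree: (single bag)
With just one bag of size 5, the width is 5 − 1 = 4, so tw(G) ≤ 4. For the lower bound, the 5 vertices {a, b, c, d, e} are pairwise adjacent, and any tree decomposition puts a clique entirely inside one bag — forcing width ≥ 4. Combining the bounds, tw(G) = 4.

4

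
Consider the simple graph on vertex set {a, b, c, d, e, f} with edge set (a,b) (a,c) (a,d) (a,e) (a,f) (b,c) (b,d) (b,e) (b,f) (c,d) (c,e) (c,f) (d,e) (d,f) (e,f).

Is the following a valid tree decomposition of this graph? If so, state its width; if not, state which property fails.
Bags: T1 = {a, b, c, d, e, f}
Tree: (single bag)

Every vertex of G appears in some bag (union = {a, b, c, d, e, f}); every edge is covered by a bag; and for each vertex v the set of bags containing v is connected in the bag tree. The decomposition is therefore valid. The largest bag has 6 vertices, so the width is 5.

Yes; width 5.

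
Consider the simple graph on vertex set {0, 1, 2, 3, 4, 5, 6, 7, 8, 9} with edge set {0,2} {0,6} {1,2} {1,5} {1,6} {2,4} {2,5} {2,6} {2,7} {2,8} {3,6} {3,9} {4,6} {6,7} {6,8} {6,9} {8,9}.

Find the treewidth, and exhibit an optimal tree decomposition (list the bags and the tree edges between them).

Treewidth 2.
Bags: B1 = {2, 6, 8}  B2 = {1, 2, 6}  B3 = {6, 8, 9}  B4 = {2, 4, 6}  B5 = {0, 2, 6}  B6 = {2, 6, 7}  B7 = {1, 2, 5}  B8 = {3, 6, 9}
Tree: B1–B2, B1–B3, B2–B4, B1–B5, B5–B6, B2–B7, B3–B8

The largest bag has 3 vertices, giving width 2; this decomposition certifies tw(G) ≤ 2. On the other hand G contains the 3-clique {1, 2, 5}. A clique must lie in a single bag of any decomposition, so no decomposition can have width below 2. Hence tw(G) = 2 exactly.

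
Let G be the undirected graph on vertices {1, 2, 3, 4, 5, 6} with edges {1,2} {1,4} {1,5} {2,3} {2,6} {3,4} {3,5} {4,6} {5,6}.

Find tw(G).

3

A width-3 tree decomposition is:
Bags: B1 = {1, 3, 4, 6}  B2 = {1, 2, 3, 6}  B3 = {1, 3, 5, 6}
Tree: B1–B2, B2–B3
The largest bag has 4 vertices, giving width 3; this decomposition certifies tw(G) ≤ 3. For the lower bound: the 4 vertex sets {1,4}, {2,3}, {6}, {5} are disjoint, each induces a connected subgraph, and every pair is joined by at least one edge of G. Contracting each set to a single vertex therefore yields K_{4} as a minor, and since treewidth is minor-monotone, tw(G) ≥ tw(K_{4}) = 3. Hence tw(G) = 3 exactly.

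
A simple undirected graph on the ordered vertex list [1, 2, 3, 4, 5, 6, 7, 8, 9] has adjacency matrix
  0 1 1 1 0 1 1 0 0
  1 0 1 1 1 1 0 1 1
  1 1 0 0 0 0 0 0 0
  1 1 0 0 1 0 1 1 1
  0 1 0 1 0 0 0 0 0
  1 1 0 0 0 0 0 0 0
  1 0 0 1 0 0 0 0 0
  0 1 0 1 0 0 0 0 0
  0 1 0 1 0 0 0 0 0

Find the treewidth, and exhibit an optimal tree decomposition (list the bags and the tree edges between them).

Treewidth 2.
One optimal decomposition is:
Bags: B1 = {1, 4, 7}  B2 = {1, 2, 4}  B3 = {2, 4, 8}  B4 = {1, 2, 6}  B5 = {2, 4, 5}  B6 = {1, 2, 3}  B7 = {2, 4, 9}
Tree: B1–B2, B2–B3, B2–B4, B3–B5, B4–B6, B5–B7

Each bag holds 3 vertices, so the decomposition has width 2, which upper-bounds the treewidth. Conversely, {1, 2, 3} is a clique of size 3, and the vertices of any clique must share a bag in every tree decomposition; so some bag has ≥ 3 vertices and tw(G) ≥ 2. Combining the bounds, tw(G) = 2.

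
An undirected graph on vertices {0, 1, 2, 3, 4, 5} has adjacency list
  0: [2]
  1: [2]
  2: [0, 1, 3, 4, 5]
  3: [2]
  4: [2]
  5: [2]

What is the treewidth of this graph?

1

A width-1 tree decomposition is:
Bags: B1 = {2, 5}  B2 = {2, 4}  B3 = {1, 2}  B4 = {2, 3}  B5 = {0, 2}
Tree: B1–B2, B2–B3, B3–B4, B3–B5
The largest bag has 2 vertices, giving width 1; this decomposition certifies tw(G) ≤ 1. G has an edge, so its treewidth is at least 1. Therefore the treewidth is 1.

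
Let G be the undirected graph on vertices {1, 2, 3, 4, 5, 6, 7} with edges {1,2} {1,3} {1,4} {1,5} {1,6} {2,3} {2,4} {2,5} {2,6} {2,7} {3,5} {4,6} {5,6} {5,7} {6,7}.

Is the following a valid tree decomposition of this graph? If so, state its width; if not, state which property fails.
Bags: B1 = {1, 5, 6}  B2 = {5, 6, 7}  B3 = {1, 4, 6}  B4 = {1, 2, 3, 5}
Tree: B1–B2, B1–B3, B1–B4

No — edge (2,6) lies in no bag.

A tree decomposition must satisfy three properties: every vertex lies in some bag; for every edge, both endpoints lie together in some bag; and for every vertex, the bags containing it form a connected subtree. Here edge (2,6) lies in no bag, so the decomposition is invalid.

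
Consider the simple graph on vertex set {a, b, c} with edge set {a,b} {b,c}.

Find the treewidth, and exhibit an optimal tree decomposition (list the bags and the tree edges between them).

Treewidth 1.
One such decomposition:
Bags: B1 = {a, b}  B2 = {b, c}
Tree: B1–B2

Each bag holds 2 vertices, so the decomposition has width 1, which upper-bounds the treewidth. Any graph with an edge has treewidth ≥ 1, and G has the edge a–b. Hence tw(G) = 1 exactly.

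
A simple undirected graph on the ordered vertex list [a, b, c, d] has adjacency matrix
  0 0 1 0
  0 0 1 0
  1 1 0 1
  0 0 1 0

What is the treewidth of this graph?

1

A width-1 tree decomposition is:
Bags: B1 = {a, c}  B2 = {b, c}  B3 = {c, d}
Tree: B1–B2, B2–B3
Each bag holds 2 vertices, so the decomposition has width 1, which upper-bounds the treewidth. Since G has at least one edge (e.g. c–a), it is not an edgeless graph, so tw(G) ≥ 1. Therefore the treewidth is 1.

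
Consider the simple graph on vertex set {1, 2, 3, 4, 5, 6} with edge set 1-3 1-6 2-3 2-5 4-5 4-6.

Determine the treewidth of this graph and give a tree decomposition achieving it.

Treewidth 2.
One optimal decomposition is:
Bags: B1 = {2, 3, 5}  B2 = {3, 4, 5}  B3 = {3, 4, 6}  B4 = {1, 3, 6}
Tree: B1–B2, B2–B3, B3–B4

Every bag has size at most 3, so the width is 3 − 1 = 2 and tw(G) ≤ 2. Since 3–2–5–4–6–1–3 is a cycle in G, G is not acyclic. Forests are exactly the graphs of treewidth ≤ 1, so tw(G) ≥ 2. The upper and lower bounds meet at 2, so that is the treewidth.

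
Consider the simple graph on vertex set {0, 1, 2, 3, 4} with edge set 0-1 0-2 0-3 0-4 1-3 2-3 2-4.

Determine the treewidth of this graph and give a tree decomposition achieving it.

The largest bag has 3 vertices, giving width 2; this decomposition certifies tw(G) ≤ 2. Conversely, {0, 1, 3} is a clique of size 3, and the vertices of any clique must share a bag in every tree decomposition; so some bag has ≥ 3 vertices and tw(G) ≥ 2. The upper and lower bounds meet at 2, so that is the treewidth.

Treewidth 2.
One such decomposition:
Bags: B1 = {0, 1, 3}  B2 = {0, 2, 3}  B3 = {0, 2, 4}
Tree: B1–B2, B2–B3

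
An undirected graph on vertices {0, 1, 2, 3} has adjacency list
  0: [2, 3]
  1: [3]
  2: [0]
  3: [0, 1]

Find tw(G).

A width-1 tree decomposition is:
Bags: B1 = {1, 3}  B2 = {0, 3}  B3 = {0, 2}
Tree: B1–B2, B2–B3
Each bag holds 2 vertices, so the decomposition has width 1, which upper-bounds the treewidth. G has an edge, so its treewidth is at least 1. The upper and lower bounds meet at 1, so that is the treewidth.

1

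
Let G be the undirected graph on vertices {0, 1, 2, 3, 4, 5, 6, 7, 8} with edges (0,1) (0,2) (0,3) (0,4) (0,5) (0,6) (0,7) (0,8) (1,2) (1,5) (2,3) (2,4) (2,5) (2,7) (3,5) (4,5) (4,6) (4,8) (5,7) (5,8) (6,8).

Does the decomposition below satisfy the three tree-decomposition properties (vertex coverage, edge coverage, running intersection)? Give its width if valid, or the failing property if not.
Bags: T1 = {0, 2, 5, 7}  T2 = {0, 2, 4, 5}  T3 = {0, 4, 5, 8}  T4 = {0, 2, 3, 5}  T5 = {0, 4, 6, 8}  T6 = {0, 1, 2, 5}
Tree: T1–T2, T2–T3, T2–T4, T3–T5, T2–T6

Yes; width 3.

Vertex coverage: the bags together contain {0, 1, 2, 3, 4, 5, 6, 7, 8}, the full vertex set. Edge coverage: each edge of G has both endpoints in at least one bag. Running intersection: for every vertex, the bags containing it form a connected subtree. All three properties hold, so this is a valid tree decomposition of width max|bag| − 1 = 3, and hence tw(G) ≤ 3.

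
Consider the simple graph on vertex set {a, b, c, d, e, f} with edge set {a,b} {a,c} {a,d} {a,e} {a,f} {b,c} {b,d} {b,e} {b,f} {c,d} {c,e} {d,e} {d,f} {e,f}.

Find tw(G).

A width-4 tree decomposition is:
Bags: B1 = {a, b, d, e, f}  B2 = {a, b, c, d, e}
Tree: B1–B2
Each bag holds 5 vertices, so the decomposition has width 4, which upper-bounds the treewidth. Conversely, {a, b, c, d, e} is a clique of size 5, and the vertices of any clique must share a bag in every tree decomposition; so some bag has ≥ 5 vertices and tw(G) ≥ 4. Combining the bounds, tw(G) = 4.

4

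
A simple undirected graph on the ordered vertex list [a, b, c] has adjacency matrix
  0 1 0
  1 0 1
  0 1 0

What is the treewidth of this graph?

1

A width-1 tree decomposition is:
Bags: B1 = {b, c}  B2 = {a, b}
Tree: B1–B2
Each bag holds 2 vertices, so the decomposition has width 1, which upper-bounds the treewidth. Any graph with an edge has treewidth ≥ 1, and G has the edge b–c. The upper and lower bounds meet at 1, so that is the treewidth.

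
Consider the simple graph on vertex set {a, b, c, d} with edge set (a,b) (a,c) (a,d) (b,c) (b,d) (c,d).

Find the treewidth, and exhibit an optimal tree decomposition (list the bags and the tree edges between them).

Treewidth 3.
One such decomposition:
Bags: B1 = {a, b, c, d}
Tree: (single bag)

With just one bag of size 4, the width is 4 − 1 = 3, so tw(G) ≤ 3. On the other hand G contains the 4-clique {a, b, c, d}. A clique must lie in a single bag of any decomposition, so no decomposition can have width below 3. Therefore the treewidth is 3.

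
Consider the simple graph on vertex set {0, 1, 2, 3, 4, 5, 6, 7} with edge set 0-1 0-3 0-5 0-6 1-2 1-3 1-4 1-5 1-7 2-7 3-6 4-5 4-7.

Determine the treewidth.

A width-2 tree decomposition is:
Bags: B1 = {1, 4, 7}  B2 = {1, 4, 5}  B3 = {0, 1, 5}  B4 = {0, 1, 3}  B5 = {0, 3, 6}  B6 = {1, 2, 7}
Tree: B1–B2, B2–B3, B3–B4, B4–B5, B1–B6
Each bag holds 3 vertices, so the decomposition has width 2, which upper-bounds the treewidth. For the lower bound, the 3 vertices {0, 1, 3} are pairwise adjacent, and any tree decomposition puts a clique entirely inside one bag — forcing width ≥ 2. Hence tw(G) = 2 exactly.

2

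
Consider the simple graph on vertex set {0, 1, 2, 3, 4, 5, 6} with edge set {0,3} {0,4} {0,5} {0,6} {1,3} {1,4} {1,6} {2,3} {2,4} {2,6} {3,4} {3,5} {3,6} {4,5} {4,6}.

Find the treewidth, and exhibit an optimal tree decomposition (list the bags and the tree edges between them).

Each bag holds 4 vertices, so the decomposition has width 3, which upper-bounds the treewidth. On the other hand G contains the 4-clique {0, 3, 4, 5}. A clique must lie in a single bag of any decomposition, so no decomposition can have width below 3. Hence tw(G) = 3 exactly.

Treewidth 3.
One optimal decomposition is:
Bags: B1 = {2, 3, 4, 6}  B2 = {0, 3, 4, 6}  B3 = {0, 3, 4, 5}  B4 = {1, 3, 4, 6}
Tree: B1–B2, B2–B3, B2–B4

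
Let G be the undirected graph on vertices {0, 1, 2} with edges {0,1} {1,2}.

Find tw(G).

1

A width-1 tree decomposition is:
Bags: B1 = {0, 1}  B2 = {1, 2}
Tree: B1–B2
The largest bag has 2 vertices, giving width 1; this decomposition certifies tw(G) ≤ 1. G has an edge, so its treewidth is at least 1. Hence tw(G) = 1 exactly.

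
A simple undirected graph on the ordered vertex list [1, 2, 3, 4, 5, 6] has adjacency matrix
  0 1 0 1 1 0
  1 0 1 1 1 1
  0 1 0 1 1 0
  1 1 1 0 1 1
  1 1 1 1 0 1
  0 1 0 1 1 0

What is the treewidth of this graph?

3

A width-3 tree decomposition is:
Bags: B1 = {2, 3, 4, 5}  B2 = {1, 2, 4, 5}  B3 = {2, 4, 5, 6}
Tree: B1–B2, B2–B3
The largest bag has 4 vertices, giving width 3; this decomposition certifies tw(G) ≤ 3. Conversely, {1, 2, 4, 5} is a clique of size 4, and the vertices of any clique must share a bag in every tree decomposition; so some bag has ≥ 4 vertices and tw(G) ≥ 3. The upper and lower bounds meet at 3, so that is the treewidth.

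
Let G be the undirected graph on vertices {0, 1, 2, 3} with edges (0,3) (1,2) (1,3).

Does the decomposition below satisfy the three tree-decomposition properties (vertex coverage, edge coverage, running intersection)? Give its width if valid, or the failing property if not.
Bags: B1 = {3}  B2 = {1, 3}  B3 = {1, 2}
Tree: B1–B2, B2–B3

A tree decomposition must satisfy three properties: every vertex lies in some bag; for every edge, both endpoints lie together in some bag; and for every vertex, the bags containing it form a connected subtree. Here vertex 0 appears in no bag, so the decomposition is invalid.

No — vertex 0 appears in no bag.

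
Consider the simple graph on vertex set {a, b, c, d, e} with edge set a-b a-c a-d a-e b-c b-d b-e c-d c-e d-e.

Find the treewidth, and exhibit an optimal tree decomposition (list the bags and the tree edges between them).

A single bag containing all 5 vertices is trivially a valid decomposition of width 4. For the lower bound, the 5 vertices {a, b, c, d, e} are pairwise adjacent, and any tree decomposition puts a clique entirely inside one bag — forcing width ≥ 4. Hence tw(G) = 4 exactly.

Treewidth 4.
One optimal decomposition is:
Bags: B1 = {a, b, c, d, e}
Tree: (single bag)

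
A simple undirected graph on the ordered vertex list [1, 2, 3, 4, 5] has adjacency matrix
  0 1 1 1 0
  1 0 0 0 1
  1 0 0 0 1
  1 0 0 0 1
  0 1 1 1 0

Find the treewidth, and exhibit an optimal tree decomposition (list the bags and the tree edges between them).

The largest bag has 3 vertices, giving width 2; this decomposition certifies tw(G) ≤ 2. For the lower bound, G contains the cycle 1–2–5–4–1, so G is not a forest; only forests have treewidth ≤ 1, hence tw(G) ≥ 2. Therefore the treewidth is 2.

Treewidth 2.
One such decomposition:
Bags: B1 = {1, 2, 5}  B2 = {1, 4, 5}  B3 = {1, 3, 5}
Tree: B1–B2, B2–B3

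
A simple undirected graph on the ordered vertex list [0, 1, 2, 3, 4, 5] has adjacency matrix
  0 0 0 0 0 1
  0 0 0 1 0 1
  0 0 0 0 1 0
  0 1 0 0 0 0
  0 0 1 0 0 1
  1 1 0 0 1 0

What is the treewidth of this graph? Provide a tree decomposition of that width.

Each bag holds 2 vertices, so the decomposition has width 1, which upper-bounds the treewidth. Since G has at least one edge (e.g. 3–1), it is not an edgeless graph, so tw(G) ≥ 1. Combining the bounds, tw(G) = 1.

Treewidth 1.
One optimal decomposition is:
Bags: B1 = {1, 3}  B2 = {1, 5}  B3 = {4, 5}  B4 = {0, 5}  B5 = {2, 4}
Tree: B1–B2, B2–B3, B3–B4, B3–B5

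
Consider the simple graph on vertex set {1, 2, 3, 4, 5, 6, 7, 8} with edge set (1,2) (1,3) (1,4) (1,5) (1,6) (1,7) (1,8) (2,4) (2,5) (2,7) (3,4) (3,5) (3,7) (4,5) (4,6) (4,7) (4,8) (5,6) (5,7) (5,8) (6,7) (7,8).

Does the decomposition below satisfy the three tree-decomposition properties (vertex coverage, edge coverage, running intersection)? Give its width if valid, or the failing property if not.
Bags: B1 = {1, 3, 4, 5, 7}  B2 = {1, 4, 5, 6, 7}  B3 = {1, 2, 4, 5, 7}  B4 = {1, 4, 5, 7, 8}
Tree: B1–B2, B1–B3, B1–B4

Every vertex of G appears in some bag (union = {1, 2, 3, 4, 5, 6, 7, 8}); every edge is covered by a bag; and for each vertex v the set of bags containing v is connected in the bag tree. The decomposition is therefore valid. The largest bag has 5 vertices, so the width is 4.

Yes; width 4.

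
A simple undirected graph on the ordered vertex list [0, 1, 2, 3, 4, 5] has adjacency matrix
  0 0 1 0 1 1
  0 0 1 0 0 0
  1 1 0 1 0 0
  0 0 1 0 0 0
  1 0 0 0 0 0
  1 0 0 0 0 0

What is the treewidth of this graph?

1

A width-1 tree decomposition is:
Bags: B1 = {0, 2}  B2 = {0, 4}  B3 = {2, 3}  B4 = {1, 2}  B5 = {0, 5}
Tree: B1–B2, B1–B3, B3–B4, B1–B5
Each bag holds 2 vertices, so the decomposition has width 1, which upper-bounds the treewidth. G has an edge, so its treewidth is at least 1. The upper and lower bounds meet at 1, so that is the treewidth.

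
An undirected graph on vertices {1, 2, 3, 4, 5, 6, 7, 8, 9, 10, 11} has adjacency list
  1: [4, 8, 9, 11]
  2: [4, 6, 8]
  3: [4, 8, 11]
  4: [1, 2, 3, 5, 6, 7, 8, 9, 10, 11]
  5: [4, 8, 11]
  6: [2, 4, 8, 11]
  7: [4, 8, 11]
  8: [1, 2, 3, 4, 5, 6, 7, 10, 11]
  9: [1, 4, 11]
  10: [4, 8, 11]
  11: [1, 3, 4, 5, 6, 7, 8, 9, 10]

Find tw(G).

3

A width-3 tree decomposition is:
Bags: B1 = {1, 4, 8, 11}  B2 = {4, 5, 8, 11}  B3 = {4, 7, 8, 11}  B4 = {4, 6, 8, 11}  B5 = {4, 8, 10, 11}  B6 = {3, 4, 8, 11}  B7 = {1, 4, 9, 11}  B8 = {2, 4, 6, 8}
Tree: B1–B2, B2–B3, B1–B4, B4–B5, B4–B6, B1–B7, B4–B8
Each bag holds 4 vertices, so the decomposition has width 3, which upper-bounds the treewidth. On the other hand G contains the 4-clique {2, 4, 6, 8}. A clique must lie in a single bag of any decomposition, so no decomposition can have width below 3. Combining the bounds, tw(G) = 3.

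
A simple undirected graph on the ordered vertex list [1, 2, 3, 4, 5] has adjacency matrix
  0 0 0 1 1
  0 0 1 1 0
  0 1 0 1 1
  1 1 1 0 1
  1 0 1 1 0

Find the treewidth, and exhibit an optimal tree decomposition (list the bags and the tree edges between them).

Every bag has size at most 3, so the width is 3 − 1 = 2 and tw(G) ≤ 2. Conversely, {1, 4, 5} is a clique of size 3, and the vertices of any clique must share a bag in every tree decomposition; so some bag has ≥ 3 vertices and tw(G) ≥ 2. Therefore the treewidth is 2.

Treewidth 2.
One optimal decomposition is:
Bags: B1 = {3, 4, 5}  B2 = {2, 3, 4}  B3 = {1, 4, 5}
Tree: B1–B2, B1–B3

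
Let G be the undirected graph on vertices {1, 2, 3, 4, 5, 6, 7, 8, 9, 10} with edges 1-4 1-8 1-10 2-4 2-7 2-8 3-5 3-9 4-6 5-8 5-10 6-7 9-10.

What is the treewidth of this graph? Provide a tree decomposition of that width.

Each bag holds 3 vertices, so the decomposition has width 2, which upper-bounds the treewidth. The edges 6–7–2–4–6 form a cycle, so G is not a tree and its treewidth is at least 2. The upper and lower bounds meet at 2, so that is the treewidth.

Treewidth 2.
One such decomposition:
Bags: B1 = {4, 6, 7}  B2 = {2, 4, 7}  B3 = {1, 2, 4}  B4 = {1, 2, 8}  B5 = {1, 8, 10}  B6 = {5, 8, 10}  B7 = {5, 9, 10}  B8 = {3, 5, 9}
Tree: B1–B2, B2–B3, B3–B4, B4–B5, B5–B6, B6–B7, B7–B8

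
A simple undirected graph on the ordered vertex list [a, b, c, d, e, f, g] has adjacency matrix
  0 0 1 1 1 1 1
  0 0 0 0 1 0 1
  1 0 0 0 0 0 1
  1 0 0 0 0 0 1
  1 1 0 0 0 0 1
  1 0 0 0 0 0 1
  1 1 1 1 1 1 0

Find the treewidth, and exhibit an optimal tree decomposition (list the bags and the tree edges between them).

Treewidth 2.
One such decomposition:
Bags: B1 = {a, c, g}  B2 = {a, d, g}  B3 = {a, f, g}  B4 = {a, e, g}  B5 = {b, e, g}
Tree: B1–B2, B2–B3, B2–B4, B4–B5

Every bag has size at most 3, so the width is 3 − 1 = 2 and tw(G) ≤ 2. On the other hand G contains the 3-clique {a, d, g}. A clique must lie in a single bag of any decomposition, so no decomposition can have width below 2. Hence tw(G) = 2 exactly.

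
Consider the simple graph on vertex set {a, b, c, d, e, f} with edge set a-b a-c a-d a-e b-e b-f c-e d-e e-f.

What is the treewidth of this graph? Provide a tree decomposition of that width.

Every bag has size at most 3, so the width is 3 − 1 = 2 and tw(G) ≤ 2. Conversely, {a, d, e} is a clique of size 3, and the vertices of any clique must share a bag in every tree decomposition; so some bag has ≥ 3 vertices and tw(G) ≥ 2. Therefore the treewidth is 2.

Treewidth 2.
Bags: B1 = {a, c, e}  B2 = {a, b, e}  B3 = {b, e, f}  B4 = {a, d, e}
Tree: B1–B2, B2–B3, B2–B4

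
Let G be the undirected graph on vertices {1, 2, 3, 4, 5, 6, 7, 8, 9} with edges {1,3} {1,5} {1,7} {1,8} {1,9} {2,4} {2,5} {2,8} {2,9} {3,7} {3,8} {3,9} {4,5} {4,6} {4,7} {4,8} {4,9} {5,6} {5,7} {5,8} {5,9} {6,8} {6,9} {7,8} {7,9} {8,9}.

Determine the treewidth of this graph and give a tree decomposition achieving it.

Treewidth 4.
Bags: B1 = {2, 4, 5, 8, 9}  B2 = {4, 5, 7, 8, 9}  B3 = {1, 5, 7, 8, 9}  B4 = {1, 3, 7, 8, 9}  B5 = {4, 5, 6, 8, 9}
Tree: B1–B2, B2–B3, B3–B4, B1–B5

Every bag has size at most 5, so the width is 5 − 1 = 4 and tw(G) ≤ 4. On the other hand G contains the 5-clique {1, 3, 7, 8, 9}. A clique must lie in a single bag of any decomposition, so no decomposition can have width below 4. Therefore the treewidth is 4.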